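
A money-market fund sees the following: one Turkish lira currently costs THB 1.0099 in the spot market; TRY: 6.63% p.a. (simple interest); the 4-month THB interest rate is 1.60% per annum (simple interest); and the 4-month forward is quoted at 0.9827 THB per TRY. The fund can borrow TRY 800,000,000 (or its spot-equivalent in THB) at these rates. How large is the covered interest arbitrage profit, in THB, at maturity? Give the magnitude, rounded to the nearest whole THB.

T = 4/12 years.
Route A — deposit TRY, sell forward: 800,000,000 × 1.022100 × 0.9827 = THB 803,534,136.00.
Route B — convert at spot, deposit THB: 800,000,000 × 1.0099 × 1.00533333333 = THB 812,228,906.66.
The quoted forward undervalues TRY, so borrow TRY, convert to THB at spot, deposit the THB at 1.60%, and buy TRY forward at 0.9827 to cover the loan.
Arbitrage profit = |803,534,136.00 − 812,228,906.66| = THB 8,694,771.

THB 8,694,771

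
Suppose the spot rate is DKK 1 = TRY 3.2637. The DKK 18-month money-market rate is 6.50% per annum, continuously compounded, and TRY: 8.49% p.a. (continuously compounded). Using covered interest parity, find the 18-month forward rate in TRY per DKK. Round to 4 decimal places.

3.3626

T = 18/12 years.
TRY accumulates by e^(0.0849×18/12) = 1.1358145.
Growth of 1 DKK over T: e^(0.0650×18/12) = 1.1024114.
So F = 3.2637 × 1.1358145 / 1.1024114 = 3.362590 (TRY/DKK).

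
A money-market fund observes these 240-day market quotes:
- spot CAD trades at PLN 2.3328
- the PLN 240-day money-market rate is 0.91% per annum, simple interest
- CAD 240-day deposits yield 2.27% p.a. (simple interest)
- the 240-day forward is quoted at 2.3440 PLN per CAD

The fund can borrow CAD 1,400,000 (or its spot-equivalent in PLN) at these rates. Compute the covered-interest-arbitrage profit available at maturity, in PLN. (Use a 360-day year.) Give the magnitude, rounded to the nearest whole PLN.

T = 240/360 years.
Route A — deposit CAD, sell forward: 1,400,000 × 1.015133333 × 2.3440 = PLN 3,331,261.55.
Route B — convert at spot, deposit PLN: 1,400,000 × 2.3328 × 1.006066667 = PLN 3,285,733.25.
The quoted forward overvalues CAD, so borrow PLN, buy CAD at spot, deposit the CAD at 2.27%, and sell the proceeds forward at 2.3440.
The gap between the two covered legs is PLN 45,528.

PLN 45,528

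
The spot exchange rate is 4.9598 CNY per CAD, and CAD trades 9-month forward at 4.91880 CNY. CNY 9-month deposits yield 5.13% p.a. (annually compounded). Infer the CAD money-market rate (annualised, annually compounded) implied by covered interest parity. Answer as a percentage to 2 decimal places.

T = 9/12 years.
CIP gives F = S · g_CNY/g_CAD, so g_CNY/g_CAD = 4.9188/4.9598 = 0.9917335.
The CNY side grows by (1 + 0.0513)^(9/12) = 1.0382334.
Hence g_CAD = 1.0468875.
r = 1.0468875^(12/9) − 1 = 0.063000 → 6.30%.

6.30%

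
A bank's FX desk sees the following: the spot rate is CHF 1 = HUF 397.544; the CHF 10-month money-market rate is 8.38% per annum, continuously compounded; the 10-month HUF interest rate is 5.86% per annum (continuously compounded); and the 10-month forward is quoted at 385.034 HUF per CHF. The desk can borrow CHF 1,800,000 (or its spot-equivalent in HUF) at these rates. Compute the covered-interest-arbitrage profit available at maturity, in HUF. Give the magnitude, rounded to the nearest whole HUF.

HUF 8,200,664

T = 10/12 years.
Keep in CHF, deliver into the forward: 1,800,000·1.07232944479·385.034 = HUF 743,189,931.80.
Swap to HUF now, deposit: 1,800,000·397.544·1.0500453286 = HUF 751,390,596.20.
The quoted forward undervalues CHF, so borrow CHF, convert to HUF at spot, deposit the HUF at 5.86%, and buy CHF forward at 385.034 to cover the loan.
The gap between the two covered legs is HUF 8,200,664.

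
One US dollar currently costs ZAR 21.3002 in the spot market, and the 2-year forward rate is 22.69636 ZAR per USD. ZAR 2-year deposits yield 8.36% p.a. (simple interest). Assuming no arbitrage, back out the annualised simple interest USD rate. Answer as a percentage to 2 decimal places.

T = 2 years.
CIP gives F = S · g_ZAR/g_USD, so g_ZAR/g_USD = 22.69636/21.3002 = 1.0655468.
The ZAR side grows by 1 + 0.0836×2 = 1.167200.
Hence g_USD = 1.095400.
r = (1.095400 − 1)/2 = 0.047700 → 4.77%.

4.77%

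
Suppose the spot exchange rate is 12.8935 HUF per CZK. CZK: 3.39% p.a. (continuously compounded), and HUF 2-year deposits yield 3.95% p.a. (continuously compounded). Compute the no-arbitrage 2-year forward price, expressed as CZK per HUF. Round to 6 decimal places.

0.076695

T = 2 years.
Growth of 1 HUF over T: e^(0.0395×2) = 1.0822043.
CZK growth factor: e^(0.0339×2) = 1.0701513.
So F = 12.8935 × 1.0822043 / 1.0701513 = 13.03872 (HUF/CZK).
Quoted the other way: 1/13.03872 = 0.076695 CZK per HUF.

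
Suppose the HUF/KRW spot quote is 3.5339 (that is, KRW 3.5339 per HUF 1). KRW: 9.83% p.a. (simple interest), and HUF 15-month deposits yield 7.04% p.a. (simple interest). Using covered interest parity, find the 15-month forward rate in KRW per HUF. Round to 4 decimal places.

3.6472

T = 15/12 years.
KRW accumulates by 1 + 0.0983×15/12 = 1.122875.
Growth of 1 HUF over T: 1 + 0.0704×15/12 = 1.088000.
CIP: F = S · (grow KRW)/(grow HUF) = 3.5339 × 1.122875/1.088000 = 3.647176 KRW per HUF.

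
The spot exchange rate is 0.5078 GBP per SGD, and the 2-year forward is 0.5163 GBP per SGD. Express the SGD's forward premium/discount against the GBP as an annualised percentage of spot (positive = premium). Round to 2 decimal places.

+0.84%

T = 2 years.
SGD trades forward at +1.67389% vs spot over the period.
Per annum: 0.0167389 / 2 = 0.008369 = 0.84%.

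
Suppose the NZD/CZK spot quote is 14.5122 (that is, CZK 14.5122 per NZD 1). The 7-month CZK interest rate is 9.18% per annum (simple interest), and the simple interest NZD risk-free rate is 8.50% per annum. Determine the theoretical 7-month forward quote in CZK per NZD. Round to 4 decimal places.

14.5670

T = 7/12 years.
Growth of 1 CZK over T: 1 + 0.0918×7/12 = 1.053550.
NZD growth factor: 1 + 0.0850×7/12 = 1.04958333.
Forward (CZK per NZD) = 14.5122 × 1.053550 / 1.04958333 = 14.567046.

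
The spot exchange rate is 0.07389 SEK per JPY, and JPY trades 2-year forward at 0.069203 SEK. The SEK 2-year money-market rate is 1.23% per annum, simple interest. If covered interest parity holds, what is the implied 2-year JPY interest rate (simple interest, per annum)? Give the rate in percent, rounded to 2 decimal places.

T = 2 years.
F/S = 0.069203/0.07389 = 0.9365679 = (growth of SEK) / (growth of JPY).
The SEK side grows by 1 + 0.0123×2 = 1.024600.
So the JPY growth factor = 1.0939944.
r = (1.0939944 − 1)/2 = 0.046997 → 4.70%.

4.70%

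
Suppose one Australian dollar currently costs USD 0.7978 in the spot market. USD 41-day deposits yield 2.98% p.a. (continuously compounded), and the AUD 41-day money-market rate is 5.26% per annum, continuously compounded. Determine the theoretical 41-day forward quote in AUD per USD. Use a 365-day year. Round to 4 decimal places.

1.2567

T = 41/365 years.
Growth of 1 USD over T: e^(0.0298×41/365) = 1.003353.
AUD growth factor: e^(0.0526×41/365) = 1.005926.
CIP: F = S · (grow USD)/(grow AUD) = 0.7978 × 1.003353/1.005926 = 0.7957594 USD per AUD.
Invert for AUD per USD: 1 / 0.7957594 = 1.2567.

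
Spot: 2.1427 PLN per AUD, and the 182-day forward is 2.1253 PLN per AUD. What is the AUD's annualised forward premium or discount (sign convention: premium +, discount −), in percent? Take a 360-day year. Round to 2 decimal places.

-1.61%

T = 182/360 years.
(F − S)/S = (2.1253 − 2.1427)/2.1427 = -0.0081206.
Annualise by dividing by T: -0.0081206 / (182/360) = -0.016063 → -1.61%.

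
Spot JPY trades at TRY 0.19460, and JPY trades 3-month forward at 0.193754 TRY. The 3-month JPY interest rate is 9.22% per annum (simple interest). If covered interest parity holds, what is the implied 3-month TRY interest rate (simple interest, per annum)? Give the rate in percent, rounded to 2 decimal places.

T = 3/12 years.
F/S = 0.193754/0.1946 = 0.9956526 = (growth of TRY) / (growth of JPY).
JPY growth factor: 1 + 0.0922×3/12 = 1.023050.
Hence g_TRY = 1.0186024.
(1.0186024 − 1)/T = 0.074410, i.e. 7.44%.

7.44%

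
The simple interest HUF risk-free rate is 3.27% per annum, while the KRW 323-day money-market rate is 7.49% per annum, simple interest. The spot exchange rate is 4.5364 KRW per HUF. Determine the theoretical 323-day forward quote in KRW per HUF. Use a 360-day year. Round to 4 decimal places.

T = 323/360 years.
KRW accumulates by 1 + 0.0749×323/360 = 1.0672019.
HUF growth factor: 1 + 0.0327×323/360 = 1.0293392.
So F = 4.5364 × 1.0672019 / 1.0293392 = 4.703265 (KRW/HUF).

4.7033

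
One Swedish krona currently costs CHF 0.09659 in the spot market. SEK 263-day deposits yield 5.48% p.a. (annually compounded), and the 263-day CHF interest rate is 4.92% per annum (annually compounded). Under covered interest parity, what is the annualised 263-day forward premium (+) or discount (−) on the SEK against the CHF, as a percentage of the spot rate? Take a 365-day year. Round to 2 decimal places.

T = 263/365 years.
CIP forward (CHF per SEK) = 0.09659 × 1.0352122/1.0391905 = 0.09622023.
(F − S)/S ÷ T = (0.09622023 − 0.09659)/0.09659/(263/365) = -0.005313 → -0.53%.

-0.53%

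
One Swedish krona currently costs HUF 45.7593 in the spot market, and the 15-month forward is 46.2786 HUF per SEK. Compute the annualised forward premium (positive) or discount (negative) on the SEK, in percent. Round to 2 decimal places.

T = 15/12 years.
(F − S)/S = (46.2786 − 45.7593)/45.7593 = 0.0113485.
Annualise by dividing by T: 0.0113485 / (15/12) = 0.009079 → 0.91%.

+0.91%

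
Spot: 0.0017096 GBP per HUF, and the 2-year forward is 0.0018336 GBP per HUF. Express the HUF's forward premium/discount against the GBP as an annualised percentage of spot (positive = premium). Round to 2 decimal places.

+3.63%

T = 2 years.
Period premium: (0.0018336 − 0.0017096)/0.0017096 = 0.0725316.
Per annum: 0.0725316 / 2 = 0.036266 = 3.63%.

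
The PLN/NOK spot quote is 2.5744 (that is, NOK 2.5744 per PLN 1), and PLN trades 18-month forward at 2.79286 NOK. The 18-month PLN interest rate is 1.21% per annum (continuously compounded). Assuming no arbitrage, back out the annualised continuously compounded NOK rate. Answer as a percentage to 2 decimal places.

T = 18/12 years.
F/S = 2.79286/2.5744 = 1.0848586 = (growth of NOK) / (growth of PLN).
PLN growth factor: e^(0.0121×18/12) = 1.0183157.
Hence g_NOK = 1.1047285.
r = ln(1.1047285)/(18/12) = 0.066400 → 6.64%.

6.64%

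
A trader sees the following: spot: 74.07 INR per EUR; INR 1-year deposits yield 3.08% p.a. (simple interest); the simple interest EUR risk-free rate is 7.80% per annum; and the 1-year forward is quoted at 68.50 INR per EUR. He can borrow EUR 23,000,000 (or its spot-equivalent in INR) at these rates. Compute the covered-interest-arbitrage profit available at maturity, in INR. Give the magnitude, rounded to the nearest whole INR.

T = 1 year.
Keep in EUR, deliver into the forward: 23,000,000·1.078000·68.50 = INR 1,698,389,000.00.
Swap to INR now, deposit: 23,000,000·74.07·1.030800 = INR 1,756,081,188.00.
The quoted forward undervalues EUR, so borrow EUR, convert to INR at spot, deposit the INR at 3.08%, and buy EUR forward at 68.50 to cover the loan.
Profit = 1,756,081,188.00 − 1,698,389,000.00 = INR 57,692,188.

INR 57,692,188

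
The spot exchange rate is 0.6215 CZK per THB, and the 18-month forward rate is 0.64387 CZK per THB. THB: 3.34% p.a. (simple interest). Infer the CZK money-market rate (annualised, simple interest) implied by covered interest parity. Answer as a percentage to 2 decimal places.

5.86%

T = 18/12 years.
By CIP, F/S equals the CZK-to-THB growth ratio: 0.64387/0.6215 = 1.0359936.
THB growth factor: 1 + 0.0334×18/12 = 1.050100.
That pins the CZK growth at 1.0878969.
r = (1.0878969 − 1)/(18/12) = 0.058598 → 5.86%.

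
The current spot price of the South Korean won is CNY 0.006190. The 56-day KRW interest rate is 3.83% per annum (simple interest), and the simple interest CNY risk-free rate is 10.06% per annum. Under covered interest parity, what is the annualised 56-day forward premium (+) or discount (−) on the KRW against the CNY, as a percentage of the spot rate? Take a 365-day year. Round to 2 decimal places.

T = 56/365 years.
CIP forward (CNY per KRW) = 0.00619 × 1.0154345/1.0058762 = 0.006248820.
(F − S)/S ÷ T = (0.006248820 − 0.00619)/0.00619/(56/365) = 0.061935 → 6.19%.

+6.19%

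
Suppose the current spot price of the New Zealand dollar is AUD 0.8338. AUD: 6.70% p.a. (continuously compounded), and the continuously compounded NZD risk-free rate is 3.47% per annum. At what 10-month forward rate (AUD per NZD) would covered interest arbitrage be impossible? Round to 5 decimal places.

0.85655

T = 10/12 years.
AUD growth factor: e^(0.0670×10/12) = 1.0574214.
NZD growth factor: e^(0.0347×10/12) = 1.0293388.
CIP: F = S · (grow AUD)/(grow NZD) = 0.8338 × 1.0574214/1.0293388 = 0.8565479 AUD per NZD.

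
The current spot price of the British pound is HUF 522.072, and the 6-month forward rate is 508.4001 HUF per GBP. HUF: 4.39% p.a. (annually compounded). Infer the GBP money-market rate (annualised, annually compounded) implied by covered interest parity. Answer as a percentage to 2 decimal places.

10.08%

T = 6/12 years.
By CIP, F/S equals the HUF-to-GBP growth ratio: 508.4001/522.072 = 0.9738122.
The HUF side grows by (1 + 0.0439)^(6/12) = 1.0217142.
Hence g_GBP = 1.0491902.
Annualise: 1.0491902^(12/6) − 1 = 0.100800 = 10.08%.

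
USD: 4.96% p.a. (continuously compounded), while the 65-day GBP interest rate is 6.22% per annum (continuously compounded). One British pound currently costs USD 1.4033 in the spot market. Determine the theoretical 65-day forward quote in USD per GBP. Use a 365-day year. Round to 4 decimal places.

1.4002

T = 65/365 years.
USD growth factor: e^(0.0496×65/365) = 1.008872.
Growth of 1 GBP over T: e^(0.0622×65/365) = 1.0111383.
Forward (USD per GBP) = 1.4033 × 1.008872 / 1.0111383 = 1.400155.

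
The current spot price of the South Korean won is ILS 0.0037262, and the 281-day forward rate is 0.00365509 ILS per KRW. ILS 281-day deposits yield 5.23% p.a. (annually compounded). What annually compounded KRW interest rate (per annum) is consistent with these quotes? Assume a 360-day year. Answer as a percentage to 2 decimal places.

7.86%

T = 281/360 years.
By CIP, F/S equals the ILS-to-KRW growth ratio: 0.00365509/0.0037262 = 0.9809162.
The ILS side grows by (1 + 0.0523)^(281/360) = 1.0405936.
That pins the KRW growth at 1.0608384.
r = 1.0608384^(360/281) − 1 = 0.078600 → 7.86%.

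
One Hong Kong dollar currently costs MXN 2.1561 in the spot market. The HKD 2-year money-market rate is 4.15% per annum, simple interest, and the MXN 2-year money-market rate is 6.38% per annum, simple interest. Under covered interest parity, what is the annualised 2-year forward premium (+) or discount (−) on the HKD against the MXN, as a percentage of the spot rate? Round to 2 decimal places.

+2.06%

T = 2 years.
F = S · g_MXN/g_HKD = 2.1561 × 1.127600/1.083000 = 2.2448923.
Annualised premium = (F − S)/S × (1/T) = (2.2448923 − 2.1561)/2.1561 ÷ 2 = 2.06%.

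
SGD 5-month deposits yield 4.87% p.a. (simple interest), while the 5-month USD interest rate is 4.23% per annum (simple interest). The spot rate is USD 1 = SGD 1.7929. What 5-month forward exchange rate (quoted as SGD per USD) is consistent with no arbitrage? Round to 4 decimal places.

T = 5/12 years.
SGD growth factor: 1 + 0.0487×5/12 = 1.0202917.
USD growth factor: 1 + 0.0423×5/12 = 1.017625.
Forward (SGD per USD) = 1.7929 × 1.0202917 / 1.017625 = 1.797598.

1.7976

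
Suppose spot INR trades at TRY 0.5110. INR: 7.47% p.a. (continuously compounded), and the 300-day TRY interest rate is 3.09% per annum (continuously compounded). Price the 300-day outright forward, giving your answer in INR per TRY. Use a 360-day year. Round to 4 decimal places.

T = 300/360 years.
Growth of 1 TRY over T: e^(0.0309×300/360) = 1.0260844.
INR growth factor: e^(0.0747×300/360) = 1.0642284.
So F = 0.511 × 1.0260844 / 1.0642284 = 0.4926848 (TRY/INR).
Quoted the other way: 1/0.4926848 = 2.0297 INR per TRY.

2.0297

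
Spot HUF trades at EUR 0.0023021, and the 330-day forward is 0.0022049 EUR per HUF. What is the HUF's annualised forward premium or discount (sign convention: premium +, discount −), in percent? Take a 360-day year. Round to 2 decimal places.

T = 330/360 years.
Period premium: (0.0022049 − 0.0023021)/0.0023021 = -0.0422223.
×(1/T) gives -4.61% p.a.

-4.61%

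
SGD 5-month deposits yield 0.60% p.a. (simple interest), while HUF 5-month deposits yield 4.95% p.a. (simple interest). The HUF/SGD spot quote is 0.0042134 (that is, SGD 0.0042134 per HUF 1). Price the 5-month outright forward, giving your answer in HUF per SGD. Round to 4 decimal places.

T = 5/12 years.
SGD growth factor: 1 + 0.0060×5/12 = 1.002500.
HUF accumulates by 1 + 0.0495×5/12 = 1.020625.
CIP: F = S · (grow SGD)/(grow HUF) = 0.0042134 × 1.002500/1.020625 = 0.00413857538 SGD per HUF.
Invert for HUF per SGD: 1 / 0.00413857538 = 241.6290.

241.6290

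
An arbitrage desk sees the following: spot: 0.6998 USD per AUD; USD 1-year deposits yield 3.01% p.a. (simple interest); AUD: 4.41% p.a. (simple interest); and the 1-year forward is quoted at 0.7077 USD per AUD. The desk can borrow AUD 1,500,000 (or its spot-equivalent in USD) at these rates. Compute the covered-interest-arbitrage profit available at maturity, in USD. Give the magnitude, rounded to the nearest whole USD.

USD 27,068

T = 1 year.
Invest the AUD and cover forward: 1,500,000 × 1.044100 × 0.7077 = USD 1,108,364.36.
Convert at spot and invest in USD: 1,500,000 × 0.6998 × 1.030100 = USD 1,081,295.97.
The quoted forward overvalues AUD, so borrow USD, buy AUD at spot, deposit the AUD at 4.41%, and sell the proceeds forward at 0.7077.
The gap between the two covered legs is USD 27,068.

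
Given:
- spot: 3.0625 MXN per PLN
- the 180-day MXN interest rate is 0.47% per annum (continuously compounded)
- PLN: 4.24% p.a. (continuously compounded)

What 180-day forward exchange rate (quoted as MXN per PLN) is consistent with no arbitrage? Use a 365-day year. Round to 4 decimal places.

T = 180/365 years.
MXN growth factor: e^(0.0047×180/365) = 1.0023205.
PLN accumulates by e^(0.0424×180/365) = 1.0211297.
CIP: F = S · (grow MXN)/(grow PLN) = 3.0625 × 1.0023205/1.0211297 = 3.006089 MXN per PLN.

3.0061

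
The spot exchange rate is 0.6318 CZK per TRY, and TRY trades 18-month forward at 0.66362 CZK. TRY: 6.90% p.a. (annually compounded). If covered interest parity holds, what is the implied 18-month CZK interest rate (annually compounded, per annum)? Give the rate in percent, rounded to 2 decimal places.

T = 18/12 years.
CIP gives F = S · g_CZK/g_TRY, so g_CZK/g_TRY = 0.66362/0.6318 = 1.0503640.
TRY growth factor: (1 + 0.0690)^(18/12) = 1.1052654.
Hence g_CZK = 1.160931.
r = 1.160931^(12/18) − 1 = 0.104598 → 10.46%.

10.46%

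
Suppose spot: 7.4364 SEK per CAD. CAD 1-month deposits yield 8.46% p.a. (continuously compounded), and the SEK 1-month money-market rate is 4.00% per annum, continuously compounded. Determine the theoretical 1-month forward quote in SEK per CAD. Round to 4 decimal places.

7.4088

T = 1/12 years.
Growth of 1 SEK over T: e^(0.0400×1/12) = 1.0033389.
CAD growth factor: e^(0.0846×1/12) = 1.0070749.
Forward (SEK per CAD) = 7.4364 × 1.0033389 / 1.0070749 = 7.408813.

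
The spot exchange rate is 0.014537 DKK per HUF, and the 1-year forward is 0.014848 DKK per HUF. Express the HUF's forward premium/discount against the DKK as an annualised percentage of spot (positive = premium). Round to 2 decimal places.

T = 1 year.
HUF trades forward at +2.13937% vs spot over the period.
Annualise by dividing by T: 0.0213937 / 1 = 0.021394 → 2.14%.

+2.14%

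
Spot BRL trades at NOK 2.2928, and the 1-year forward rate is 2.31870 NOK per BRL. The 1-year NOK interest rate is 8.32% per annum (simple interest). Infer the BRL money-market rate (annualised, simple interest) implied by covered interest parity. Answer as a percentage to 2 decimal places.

7.11%

T = 1 year.
By CIP, F/S equals the NOK-to-BRL growth ratio: 2.3187/2.2928 = 1.0112962.
NOK growth factor: 1 + 0.0832×1 = 1.083200.
Hence g_BRL = 1.0711006.
(1.0711006 − 1)/T = 0.071101, i.e. 7.11%.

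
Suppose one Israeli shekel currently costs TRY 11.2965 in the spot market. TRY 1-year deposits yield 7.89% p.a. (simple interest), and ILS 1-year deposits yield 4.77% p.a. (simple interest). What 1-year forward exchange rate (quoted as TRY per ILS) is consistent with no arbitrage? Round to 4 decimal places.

T = 1 year.
Growth of 1 TRY over T: 1 + 0.0789×1 = 1.078900.
ILS accumulates by 1 + 0.0477×1 = 1.047700.
Forward (TRY per ILS) = 11.2965 × 1.078900 / 1.047700 = 11.632904.

11.6329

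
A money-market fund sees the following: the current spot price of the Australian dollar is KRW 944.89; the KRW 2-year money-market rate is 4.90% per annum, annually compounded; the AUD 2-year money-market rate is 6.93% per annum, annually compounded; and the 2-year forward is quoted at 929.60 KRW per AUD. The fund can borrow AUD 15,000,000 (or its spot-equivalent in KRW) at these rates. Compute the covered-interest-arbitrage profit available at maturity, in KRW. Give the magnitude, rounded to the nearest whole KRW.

KRW 347,235,807

T = 2 years.
Invest the AUD and cover forward: 15,000,000 × 1.14340249 × 929.60 = KRW 15,943,604,320.56.
Convert at spot and invest in KRW: 15,000,000 × 944.89 × 1.100401 = KRW 15,596,368,513.35.
The quoted forward overvalues AUD, so borrow KRW, buy AUD at spot, deposit the AUD at 6.93%, and sell the proceeds forward at 929.60.
Profit = 15,943,604,320.56 − 15,596,368,513.35 = KRW 347,235,807.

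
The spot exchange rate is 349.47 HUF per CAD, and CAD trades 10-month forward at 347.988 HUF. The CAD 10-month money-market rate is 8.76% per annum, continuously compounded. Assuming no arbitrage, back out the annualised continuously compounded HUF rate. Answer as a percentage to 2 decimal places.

T = 10/12 years.
CIP gives F = S · g_HUF/g_CAD, so g_HUF/g_CAD = 347.988/349.47 = 0.9957593.
CAD growth factor: e^(0.0876×10/12) = 1.0757305.
Hence g_HUF = 1.0711686.
Take logs: ln 1.0711686 / (10/12) = 0.082500, so 8.25%.

8.25%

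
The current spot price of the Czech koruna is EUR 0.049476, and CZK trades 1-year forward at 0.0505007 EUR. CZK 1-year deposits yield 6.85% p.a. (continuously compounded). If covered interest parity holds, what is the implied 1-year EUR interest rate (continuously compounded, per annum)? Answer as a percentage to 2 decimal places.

T = 1 year.
CIP gives F = S · g_EUR/g_CZK, so g_EUR/g_CZK = 0.0505007/0.049476 = 1.0207111.
The CZK side grows by e^(0.0685×1) = 1.0709006.
So the EUR growth factor = 1.0930801.
Take logs: ln 1.0930801 / 1 = 0.088999, so 8.90%.

8.90%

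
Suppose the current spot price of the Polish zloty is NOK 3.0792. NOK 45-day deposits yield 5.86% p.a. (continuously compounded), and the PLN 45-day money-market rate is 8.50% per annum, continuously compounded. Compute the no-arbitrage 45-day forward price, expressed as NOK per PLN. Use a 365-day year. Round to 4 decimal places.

T = 45/365 years.
NOK accumulates by e^(0.0586×45/365) = 1.0072508.
PLN accumulates by e^(0.0850×45/365) = 1.0105346.
So F = 3.0792 × 1.0072508 / 1.0105346 = 3.069194 (NOK/PLN).

3.0692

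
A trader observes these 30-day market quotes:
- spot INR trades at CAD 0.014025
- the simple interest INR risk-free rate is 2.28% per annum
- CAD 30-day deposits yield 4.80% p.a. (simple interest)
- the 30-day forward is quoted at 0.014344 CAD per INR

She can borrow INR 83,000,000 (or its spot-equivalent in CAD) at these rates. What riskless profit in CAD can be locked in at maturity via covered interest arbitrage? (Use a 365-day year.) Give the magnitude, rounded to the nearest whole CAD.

CAD 24,116

T = 30/365 years.
Route A — deposit INR, sell forward: 83,000,000 × 1.001873973 × 0.014344 = CAD 1,192,783.06.
Route B — convert at spot, deposit CAD: 83,000,000 × 0.014025 × 1.003945205 = CAD 1,168,667.51.
The quoted forward overvalues INR, so borrow CAD, buy INR at spot, deposit the INR at 2.28%, and sell the proceeds forward at 0.014344.
Profit = 1,192,783.06 − 1,168,667.51 = CAD 24,116.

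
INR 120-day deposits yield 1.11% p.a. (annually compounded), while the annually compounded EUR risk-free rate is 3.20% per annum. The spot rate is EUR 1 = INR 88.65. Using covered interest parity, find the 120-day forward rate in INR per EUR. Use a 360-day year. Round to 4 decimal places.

88.0475

T = 120/360 years.
INR accumulates by (1 + 0.0111)^(120/360) = 1.00368639.
EUR accumulates by (1 + 0.0320)^(120/360) = 1.01055487.
So F = 88.65 × 1.00368639 / 1.01055487 = 88.047469 (INR/EUR).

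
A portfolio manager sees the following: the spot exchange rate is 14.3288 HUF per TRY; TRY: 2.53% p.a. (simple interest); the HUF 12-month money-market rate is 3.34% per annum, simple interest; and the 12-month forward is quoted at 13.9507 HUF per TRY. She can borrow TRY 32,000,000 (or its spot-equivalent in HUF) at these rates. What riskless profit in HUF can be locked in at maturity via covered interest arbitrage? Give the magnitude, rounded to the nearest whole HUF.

HUF 16,119,335

T = 1 year.
Keep in TRY, deliver into the forward: 32,000,000·1.025300·13.9507 = HUF 457,716,886.72.
Swap to HUF now, deposit: 32,000,000·14.3288·1.033400 = HUF 473,836,221.44.
The quoted forward undervalues TRY, so borrow TRY, convert to HUF at spot, deposit the HUF at 3.34%, and buy TRY forward at 13.9507 to cover the loan.
Profit = 473,836,221.44 − 457,716,886.72 = HUF 16,119,335.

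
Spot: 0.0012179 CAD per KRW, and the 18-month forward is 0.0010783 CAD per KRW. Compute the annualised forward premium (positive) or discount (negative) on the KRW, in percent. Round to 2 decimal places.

-7.64%

T = 18/12 years.
Period premium: (0.0010783 − 0.0012179)/0.0012179 = -0.1146235.
Annualise by dividing by T: -0.1146235 / (18/12) = -0.076416 → -7.64%.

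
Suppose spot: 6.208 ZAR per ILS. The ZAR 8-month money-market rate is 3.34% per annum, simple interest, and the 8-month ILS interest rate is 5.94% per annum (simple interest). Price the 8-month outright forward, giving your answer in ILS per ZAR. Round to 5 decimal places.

T = 8/12 years.
ZAR growth factor: 1 + 0.0334×8/12 = 1.0222667.
ILS growth factor: 1 + 0.0594×8/12 = 1.039600.
Forward (ZAR per ILS) = 6.208 × 1.0222667 / 1.039600 = 6.104494.
Invert for ILS per ZAR: 1 / 6.104494 = 0.16381.

0.16381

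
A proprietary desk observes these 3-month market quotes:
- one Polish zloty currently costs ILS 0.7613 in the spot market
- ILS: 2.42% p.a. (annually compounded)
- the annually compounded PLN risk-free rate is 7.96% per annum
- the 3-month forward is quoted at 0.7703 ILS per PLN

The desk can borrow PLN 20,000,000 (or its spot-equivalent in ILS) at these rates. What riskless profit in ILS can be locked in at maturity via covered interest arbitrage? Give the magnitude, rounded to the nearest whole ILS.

T = 3/12 years.
Invest the PLN and cover forward: 20,000,000 × 1.0193321424 × 0.7703 = ILS 15,703,830.99.
Convert at spot and invest in ILS: 20,000,000 × 0.7613 × 1.0059958586 = ILS 15,317,292.94.
The quoted forward overvalues PLN, so borrow ILS, buy PLN at spot, deposit the PLN at 7.96%, and sell the proceeds forward at 0.7703.
Arbitrage profit = |15,703,830.99 − 15,317,292.94| = ILS 386,538.

ILS 386,538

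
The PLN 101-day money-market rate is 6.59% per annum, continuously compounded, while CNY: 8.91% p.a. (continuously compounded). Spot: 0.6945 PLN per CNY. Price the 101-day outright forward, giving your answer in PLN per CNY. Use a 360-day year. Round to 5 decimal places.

T = 101/360 years.
PLN growth factor: e^(0.0659×101/360) = 1.0186606.
Growth of 1 CNY over T: e^(0.0891×101/360) = 1.0253126.
Forward (PLN per CNY) = 0.6945 × 1.0186606 / 1.0253126 = 0.6899942.

0.68999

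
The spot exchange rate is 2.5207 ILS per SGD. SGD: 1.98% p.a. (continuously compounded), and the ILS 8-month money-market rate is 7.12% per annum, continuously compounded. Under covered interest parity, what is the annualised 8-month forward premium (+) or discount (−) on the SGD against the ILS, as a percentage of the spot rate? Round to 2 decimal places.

T = 8/12 years.
No-arbitrage forward: 2.5207 × 1.0486112 / 1.0132875 = 2.6085728 ILS/SGD.
Annualised premium = (F − S)/S × (1/T) = (2.6085728 − 2.5207)/2.5207 ÷ (8/12) = 5.23%.

+5.23%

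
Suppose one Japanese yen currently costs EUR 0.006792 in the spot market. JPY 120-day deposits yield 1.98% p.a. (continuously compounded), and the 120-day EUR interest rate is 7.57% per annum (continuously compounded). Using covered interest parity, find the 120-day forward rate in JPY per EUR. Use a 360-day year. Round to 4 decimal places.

T = 120/360 years.
EUR accumulates by e^(0.0757×120/360) = 1.025554389.
JPY growth factor: e^(0.0198×120/360) = 1.006621828.
CIP: F = S · (grow EUR)/(grow JPY) = 0.006792 × 1.025554389/1.006621828 = 0.00691974406 EUR per JPY.
Quoted the other way: 1/0.00691974406 = 144.5140 JPY per EUR.

144.5140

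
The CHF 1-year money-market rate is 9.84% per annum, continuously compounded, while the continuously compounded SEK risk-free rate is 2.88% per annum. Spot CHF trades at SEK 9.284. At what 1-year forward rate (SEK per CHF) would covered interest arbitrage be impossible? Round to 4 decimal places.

8.6598

T = 1 year.
SEK growth factor: e^(0.0288×1) = 1.0292187.
CHF accumulates by e^(0.0984×1) = 1.1034041.
So F = 9.284 × 1.0292187 / 1.1034041 = 8.659807 (SEK/CHF).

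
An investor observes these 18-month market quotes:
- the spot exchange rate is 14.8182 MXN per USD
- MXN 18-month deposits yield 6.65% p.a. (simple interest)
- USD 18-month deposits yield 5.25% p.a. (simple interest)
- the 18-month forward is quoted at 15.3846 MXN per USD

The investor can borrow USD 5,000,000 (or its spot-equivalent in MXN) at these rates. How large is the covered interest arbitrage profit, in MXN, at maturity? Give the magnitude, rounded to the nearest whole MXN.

MXN 1,499,109

T = 18/12 years.
Invest the USD and cover forward: 5,000,000 × 1.078750 × 15.3846 = MXN 82,980,686.25.
Convert at spot and invest in MXN: 5,000,000 × 14.8182 × 1.099750 = MXN 81,481,577.25.
The quoted forward overvalues USD, so borrow MXN, buy USD at spot, deposit the USD at 5.25%, and sell the proceeds forward at 15.3846.
The gap between the two covered legs is MXN 1,499,109.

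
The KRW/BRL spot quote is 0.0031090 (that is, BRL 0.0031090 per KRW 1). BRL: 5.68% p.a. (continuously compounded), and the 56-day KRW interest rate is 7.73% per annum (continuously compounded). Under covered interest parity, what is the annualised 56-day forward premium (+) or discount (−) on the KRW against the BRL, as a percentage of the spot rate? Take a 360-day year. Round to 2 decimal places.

T = 56/360 years.
No-arbitrage forward: 0.003109 × 1.0088747 / 1.012097 = 0.0030991016 BRL/KRW.
(F − S)/S ÷ T = (0.0030991016 − 0.003109)/0.003109/(56/360) = -0.020467 → -2.05%.

-2.05%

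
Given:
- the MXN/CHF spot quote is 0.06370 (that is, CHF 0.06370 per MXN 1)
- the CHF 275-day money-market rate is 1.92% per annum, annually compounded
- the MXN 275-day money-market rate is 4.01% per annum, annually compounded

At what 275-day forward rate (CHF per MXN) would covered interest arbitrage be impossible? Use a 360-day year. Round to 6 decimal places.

0.062720

T = 275/360 years.
CHF growth factor: (1 + 0.0192)^(275/360) = 1.0146337.
MXN growth factor: (1 + 0.0401)^(275/360) = 1.0304893.
So F = 0.0637 × 1.0146337 / 1.0304893 = 0.06271988 (CHF/MXN).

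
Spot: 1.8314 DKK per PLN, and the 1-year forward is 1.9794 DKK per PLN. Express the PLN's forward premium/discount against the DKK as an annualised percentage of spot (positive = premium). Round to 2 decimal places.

+8.08%

T = 1 year.
Period premium: (1.9794 − 1.8314)/1.8314 = 0.0808125.
Annualise by dividing by T: 0.0808125 / 1 = 0.080812 → 8.08%.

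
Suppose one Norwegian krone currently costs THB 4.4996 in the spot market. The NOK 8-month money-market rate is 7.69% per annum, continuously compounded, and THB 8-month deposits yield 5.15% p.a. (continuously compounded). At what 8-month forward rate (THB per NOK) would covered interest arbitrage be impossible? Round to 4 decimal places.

T = 8/12 years.
THB growth factor: e^(0.0515×8/12) = 1.0349295.
Growth of 1 NOK over T: e^(0.0769×8/12) = 1.0526036.
Forward (THB per NOK) = 4.4996 × 1.0349295 / 1.0526036 = 4.424048.

4.4240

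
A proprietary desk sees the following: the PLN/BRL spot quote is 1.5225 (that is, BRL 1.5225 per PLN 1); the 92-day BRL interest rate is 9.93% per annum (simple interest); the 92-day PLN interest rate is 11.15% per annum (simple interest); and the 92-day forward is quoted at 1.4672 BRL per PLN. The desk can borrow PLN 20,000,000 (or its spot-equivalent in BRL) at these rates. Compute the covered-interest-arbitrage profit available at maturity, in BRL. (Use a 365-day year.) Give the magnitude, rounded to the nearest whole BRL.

BRL 1,043,447

T = 92/365 years.
Invest the PLN and cover forward: 20,000,000 × 1.0281041096 × 1.4672 = BRL 30,168,686.99.
Convert at spot and invest in BRL: 20,000,000 × 1.5225 × 1.0250290411 = BRL 31,212,134.30.
The quoted forward undervalues PLN, so borrow PLN, convert to BRL at spot, deposit the BRL at 9.93%, and buy PLN forward at 1.4672 to cover the loan.
Profit = 31,212,134.30 − 30,168,686.99 = BRL 1,043,447.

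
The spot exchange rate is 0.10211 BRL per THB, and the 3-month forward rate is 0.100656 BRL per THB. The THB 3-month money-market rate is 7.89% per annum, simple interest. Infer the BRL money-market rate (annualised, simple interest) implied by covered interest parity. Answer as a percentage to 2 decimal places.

2.08%

T = 3/12 years.
By CIP, F/S equals the BRL-to-THB growth ratio: 0.100656/0.10211 = 0.9857605.
The THB side grows by 1 + 0.0789×3/12 = 1.019725.
Hence g_BRL = 1.0052046.
(1.0052046 − 1)/T = 0.020818, i.e. 2.08%.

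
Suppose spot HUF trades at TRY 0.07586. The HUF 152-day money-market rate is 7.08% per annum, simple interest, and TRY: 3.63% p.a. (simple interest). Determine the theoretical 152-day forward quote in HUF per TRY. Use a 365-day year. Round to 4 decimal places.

T = 152/365 years.
Growth of 1 TRY over T: 1 + 0.0363×152/365 = 1.01511671.
Growth of 1 HUF over T: 1 + 0.0708×152/365 = 1.02948384.
So F = 0.07586 × 1.01511671 / 1.02948384 = 0.074801323 (TRY/HUF).
Invert for HUF per TRY: 1 / 0.074801323 = 13.3687.

13.3687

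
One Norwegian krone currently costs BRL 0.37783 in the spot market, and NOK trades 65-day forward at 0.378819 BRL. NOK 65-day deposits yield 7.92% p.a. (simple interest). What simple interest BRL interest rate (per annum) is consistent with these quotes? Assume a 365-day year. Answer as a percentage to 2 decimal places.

T = 65/365 years.
By CIP, F/S equals the BRL-to-NOK growth ratio: 0.378819/0.37783 = 1.0026176.
NOK growth factor: 1 + 0.0792×65/365 = 1.0141041.
That pins the BRL growth at 1.0167586.
r = (1.0167586 − 1)/(65/365) = 0.094106 → 9.41%.

9.41%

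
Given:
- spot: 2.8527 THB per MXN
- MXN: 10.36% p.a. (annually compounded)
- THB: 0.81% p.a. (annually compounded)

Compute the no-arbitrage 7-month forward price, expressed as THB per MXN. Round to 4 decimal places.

2.7060

T = 7/12 years.
Growth of 1 THB over T: (1 + 0.0081)^(7/12) = 1.0047171.
MXN growth factor: (1 + 0.1036)^(7/12) = 1.0591891.
So F = 2.8527 × 1.0047171 / 1.0591891 = 2.705991 (THB/MXN).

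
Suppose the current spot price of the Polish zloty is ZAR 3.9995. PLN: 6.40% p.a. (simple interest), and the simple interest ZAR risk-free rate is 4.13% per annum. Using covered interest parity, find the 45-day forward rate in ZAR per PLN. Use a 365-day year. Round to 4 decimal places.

T = 45/365 years.
ZAR accumulates by 1 + 0.0413×45/365 = 1.0050918.
PLN accumulates by 1 + 0.0640×45/365 = 1.0078904.
Forward (ZAR per PLN) = 3.9995 × 1.0050918 / 1.0078904 = 3.988395.

3.9884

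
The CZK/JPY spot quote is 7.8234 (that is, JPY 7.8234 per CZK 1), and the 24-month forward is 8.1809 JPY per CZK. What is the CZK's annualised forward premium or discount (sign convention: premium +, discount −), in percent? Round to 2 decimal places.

T = 2 years.
CZK trades forward at +4.56962% vs spot over the period.
Annualise by dividing by T: 0.0456962 / 2 = 0.022848 → 2.28%.

+2.28%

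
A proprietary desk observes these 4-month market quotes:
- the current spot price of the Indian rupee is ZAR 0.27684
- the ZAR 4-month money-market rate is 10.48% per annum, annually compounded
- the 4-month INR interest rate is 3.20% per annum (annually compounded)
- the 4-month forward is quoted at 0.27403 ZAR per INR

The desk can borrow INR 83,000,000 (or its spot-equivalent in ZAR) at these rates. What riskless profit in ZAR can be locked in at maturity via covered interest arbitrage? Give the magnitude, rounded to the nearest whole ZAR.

T = 4/12 years.
Keep in INR, deliver into the forward: 83,000,000·1.0105548694·0.27403 = ZAR 22,984,555.12.
Swap to ZAR now, deposit: 83,000,000·0.27684·1.0337794351 = ZAR 23,753,894.40.
The quoted forward undervalues INR, so borrow INR, convert to ZAR at spot, deposit the ZAR at 10.48%, and buy INR forward at 0.27403 to cover the loan.
Arbitrage profit = |22,984,555.12 − 23,753,894.40| = ZAR 769,339.

ZAR 769,339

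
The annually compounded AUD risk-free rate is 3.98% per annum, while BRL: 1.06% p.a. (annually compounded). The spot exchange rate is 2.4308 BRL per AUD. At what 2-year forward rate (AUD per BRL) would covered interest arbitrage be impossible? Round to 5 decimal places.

0.43550

T = 2 years.
BRL growth factor: (1 + 0.0106)^2 = 1.0213124.
AUD growth factor: (1 + 0.0398)^2 = 1.081184.
CIP: F = S · (grow BRL)/(grow AUD) = 2.4308 × 1.0213124/1.081184 = 2.296192 BRL per AUD.
Invert for AUD per BRL: 1 / 2.296192 = 0.43550.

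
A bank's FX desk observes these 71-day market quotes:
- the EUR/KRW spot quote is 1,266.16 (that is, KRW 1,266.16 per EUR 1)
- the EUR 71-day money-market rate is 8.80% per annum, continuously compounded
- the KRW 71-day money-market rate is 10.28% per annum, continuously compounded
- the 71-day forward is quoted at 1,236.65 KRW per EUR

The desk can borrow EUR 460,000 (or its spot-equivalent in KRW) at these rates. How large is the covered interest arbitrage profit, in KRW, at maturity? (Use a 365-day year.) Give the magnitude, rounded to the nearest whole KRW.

KRW 15,517,145

T = 71/365 years.
Route A — deposit EUR, sell forward: 460,000 × 1.01726515746 × 1236.65 = KRW 578,680,440.21.
Route B — convert at spot, deposit KRW: 460,000 × 1266.16 × 1.02019798595 = KRW 594,197,585.67.
The quoted forward undervalues EUR, so borrow EUR, convert to KRW at spot, deposit the KRW at 10.28%, and buy EUR forward at 1,236.65 to cover the loan.
The gap between the two covered legs is KRW 15,517,145.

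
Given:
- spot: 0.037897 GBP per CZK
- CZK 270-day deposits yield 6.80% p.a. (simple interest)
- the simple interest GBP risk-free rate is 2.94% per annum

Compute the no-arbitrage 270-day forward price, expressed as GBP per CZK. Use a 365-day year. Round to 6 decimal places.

T = 270/365 years.
GBP growth factor: 1 + 0.0294×270/365 = 1.0217479.
CZK accumulates by 1 + 0.0680×270/365 = 1.0503014.
So F = 0.037897 × 1.0217479 / 1.0503014 = 0.03686673 (GBP/CZK).

0.036867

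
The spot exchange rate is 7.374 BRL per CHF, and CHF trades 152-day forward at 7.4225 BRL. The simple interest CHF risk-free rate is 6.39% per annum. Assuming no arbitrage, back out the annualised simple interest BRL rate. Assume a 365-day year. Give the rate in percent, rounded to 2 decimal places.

8.01%

T = 152/365 years.
CIP gives F = S · g_BRL/g_CHF, so g_BRL/g_CHF = 7.4225/7.374 = 1.0065772.
CHF growth factor: 1 + 0.0639×152/365 = 1.0266104.
Hence g_BRL = 1.0333626.
(1.0333626 − 1)/T = 0.080114, i.e. 8.01%.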